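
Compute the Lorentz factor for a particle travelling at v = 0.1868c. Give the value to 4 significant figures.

γ = 1/√(1 − β²) = 1/√(1 − 0.1868²) = 1/√(0.965106) = 1.018

γ ≈ 1.018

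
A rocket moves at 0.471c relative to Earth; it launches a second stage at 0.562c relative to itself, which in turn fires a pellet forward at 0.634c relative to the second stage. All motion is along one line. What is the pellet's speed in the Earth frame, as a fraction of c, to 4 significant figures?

u ≈ 0.9558c

Compose boost 2: (0.562 + 0.471)/(1 + 0.562×0.471) = 1.033/1.26470 = 0.816793
Compose boost 3: (0.634 + 0.816793)/(1 + 0.634×0.816793) = 1.45079/1.51785 = 0.9558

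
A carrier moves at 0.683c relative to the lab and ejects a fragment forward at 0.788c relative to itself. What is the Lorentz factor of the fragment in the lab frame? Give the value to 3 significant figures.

γ ≈ 3.42

u_lab = (0.788 + 0.683)/(1 + 0.788×0.683) = 1.471/1.53820 = 0.956310
γ = 1/√(1 − 0.956310²) = 3.42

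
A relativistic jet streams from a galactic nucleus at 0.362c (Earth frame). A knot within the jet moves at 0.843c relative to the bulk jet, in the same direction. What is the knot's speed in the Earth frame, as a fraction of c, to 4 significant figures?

Relativistic velocity addition: u = (u' + v)/(1 + u'v/c²)
= (0.843 + 0.362)/(1 + 0.843×0.362) = 1.205/1.30517 = 0.9233

u ≈ 0.9233c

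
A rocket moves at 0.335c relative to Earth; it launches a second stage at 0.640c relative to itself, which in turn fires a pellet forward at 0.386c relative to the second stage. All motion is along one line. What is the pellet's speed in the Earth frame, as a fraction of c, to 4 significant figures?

Compose boost 2: (0.640 + 0.335)/(1 + 0.640×0.335) = 0.9750/1.21440 = 0.802866
Compose boost 3: (0.386 + 0.802866)/(1 + 0.386×0.802866) = 1.18887/1.30991 = 0.9076

u ≈ 0.9076c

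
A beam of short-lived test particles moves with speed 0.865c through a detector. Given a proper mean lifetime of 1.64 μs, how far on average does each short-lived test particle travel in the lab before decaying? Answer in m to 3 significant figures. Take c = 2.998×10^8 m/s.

d ≈ 848 m

γ = 1/√(1 − 0.865²) = 1.9929
Dilated lifetime: Δt = γτ₀ = 1.9929 × 1.64 μs = 3.2684 μs
d = vΔt = 0.865c × 3.2684 μs = 2.5933×10^8 m/s × 3.2684×10^-6 s = 848 m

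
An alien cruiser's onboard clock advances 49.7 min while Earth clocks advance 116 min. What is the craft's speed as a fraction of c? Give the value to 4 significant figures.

β ≈ 0.9036

γ = Δt/τ₀ = 116/49.7 = 2.33400
β = √(1 − 1/γ²) = √(1 − 1/2.33400²) = 0.9036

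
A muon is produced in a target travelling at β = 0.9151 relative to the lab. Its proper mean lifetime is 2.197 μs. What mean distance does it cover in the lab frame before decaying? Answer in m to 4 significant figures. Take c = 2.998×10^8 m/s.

γ = 1/√(1 − 0.9151²) = 2.47999
Dilated lifetime: Δt = γτ₀ = 2.47999 × 2.197 μs = 5.44854 μs
d = vΔt = 0.9151c × 5.44854 μs = 2.74347×10^8 m/s × 5.44854×10^-6 s = 1495 m

d ≈ 1495 m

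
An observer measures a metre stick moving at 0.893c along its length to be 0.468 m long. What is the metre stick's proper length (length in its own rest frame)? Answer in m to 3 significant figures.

γ = 1/√(1 − 0.893²) = 2.2219
L₀ = γL = 2.2219 × 0.468 = 1.04 m

L₀ ≈ 1.04 m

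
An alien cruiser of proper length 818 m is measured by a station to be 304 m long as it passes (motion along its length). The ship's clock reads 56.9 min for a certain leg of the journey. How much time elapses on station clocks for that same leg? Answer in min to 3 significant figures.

Δt ≈ 153 min

Length contraction ⇒ γ = L₀/L = 818/304 = 2.6908
Time dilation: Δt = γτ₀ = 2.6908 × 56.9 min = 153 min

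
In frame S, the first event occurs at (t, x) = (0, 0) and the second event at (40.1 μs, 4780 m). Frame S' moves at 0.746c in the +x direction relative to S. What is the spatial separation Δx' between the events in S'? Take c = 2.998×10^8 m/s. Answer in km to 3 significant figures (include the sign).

γ = 1/√(1 − 0.746²) = 1.5016
Δx' = γ(Δx − vΔt) = 1.5016 × (4780 m − 0.746×(2.998×10^8 m/s)×40.1×10^-6 s)
= 1.5016 × (-4188.4 m) = -6.29 km

Δx' ≈ -6.29 km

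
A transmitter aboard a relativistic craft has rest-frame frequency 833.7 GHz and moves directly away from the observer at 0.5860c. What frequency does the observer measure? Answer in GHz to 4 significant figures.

Relativistic Doppler: f_obs = f_src √((1−β)/(1+β))
= 833.7 × √(0.414000/1.58600) = 833.7 × 0.510915 = 425.9 GHz

f_obs ≈ 425.9 GHz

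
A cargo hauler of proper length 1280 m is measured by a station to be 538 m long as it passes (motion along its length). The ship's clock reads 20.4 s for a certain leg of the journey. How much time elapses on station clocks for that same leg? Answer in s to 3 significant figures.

Δt ≈ 48.5 s

Length contraction ⇒ γ = L₀/L = 1280/538 = 2.3792
Time dilation: Δt = γτ₀ = 2.3792 × 20.4 s = 48.5 s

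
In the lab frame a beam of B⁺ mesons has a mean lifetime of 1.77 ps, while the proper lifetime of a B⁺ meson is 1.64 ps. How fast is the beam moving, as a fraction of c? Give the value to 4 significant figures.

γ = Δt/τ₀ = 1.77/1.64 = 1.07927
β = √(1 − 1/γ²) = √(1 − 1/1.07927²) = 0.3762

β ≈ 0.3762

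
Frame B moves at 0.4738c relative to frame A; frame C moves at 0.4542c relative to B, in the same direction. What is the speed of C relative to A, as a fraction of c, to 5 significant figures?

Compose boost 2: (0.4542 + 0.4738)/(1 + 0.4542×0.4738) = 0.92800/1.215200 = 0.76366

u ≈ 0.76366c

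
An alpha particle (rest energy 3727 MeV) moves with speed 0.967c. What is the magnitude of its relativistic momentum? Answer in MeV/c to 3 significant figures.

γ = 1/√(1 − 0.967²) = 3.9250
p = γβm₀c = 3.9250 × 0.967 × 3727 MeV/c = 14100 MeV/c

p ≈ 14100 MeV/c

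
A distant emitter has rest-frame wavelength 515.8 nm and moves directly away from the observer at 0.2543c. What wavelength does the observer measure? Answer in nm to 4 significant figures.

Relativistic Doppler: λ_obs = λ_src √((1+β)/(1−β))
= 515.8 × √(1.25430/0.745700) = 515.8 × 1.29694 = 669.0 nm

λ_obs ≈ 669.0 nm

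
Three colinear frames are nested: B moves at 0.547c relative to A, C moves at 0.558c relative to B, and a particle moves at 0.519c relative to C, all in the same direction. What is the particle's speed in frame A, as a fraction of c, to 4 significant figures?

u ≈ 0.9487c

Compose boost 2: (0.558 + 0.547)/(1 + 0.558×0.547) = 1.105/1.30523 = 0.846597
Compose boost 3: (0.519 + 0.846597)/(1 + 0.519×0.846597) = 1.36560/1.43938 = 0.9487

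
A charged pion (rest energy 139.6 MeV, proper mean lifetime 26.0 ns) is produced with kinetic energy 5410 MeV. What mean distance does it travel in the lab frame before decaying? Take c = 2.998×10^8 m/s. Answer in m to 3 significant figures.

d ≈ 310 m

γ = 1 + K/(m₀c²) = 1 + 5410/139.6 = 39.754
β = √(1 − 1/γ²) = 0.99968
Dilated lifetime: γτ₀ = 39.754 × 26.0 ns = 1033.6 ns
d = βc·γτ₀ = 0.99968 × (2.998×10^8 m/s) × 1.0336×10^-6 s = 310 m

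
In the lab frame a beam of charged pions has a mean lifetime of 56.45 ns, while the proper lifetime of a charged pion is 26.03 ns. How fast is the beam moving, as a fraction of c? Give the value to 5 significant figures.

γ = Δt/τ₀ = 56.45/26.03 = 2.168652
β = √(1 − 1/γ²) = √(1 − 1/2.168652²) = 0.88734

β ≈ 0.88734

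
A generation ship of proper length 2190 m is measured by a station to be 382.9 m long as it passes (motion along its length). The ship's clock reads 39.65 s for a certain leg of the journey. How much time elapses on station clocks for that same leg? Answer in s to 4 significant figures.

Length contraction ⇒ γ = L₀/L = 2190/382.9 = 5.71951
Time dilation: Δt = γτ₀ = 5.71951 × 39.65 s = 226.8 s

Δt ≈ 226.8 s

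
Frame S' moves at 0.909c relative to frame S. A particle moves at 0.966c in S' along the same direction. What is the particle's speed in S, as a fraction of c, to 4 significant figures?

u ≈ 0.9984c

Relativistic velocity addition: u = (u' + v)/(1 + u'v/c²)
= (0.966 + 0.909)/(1 + 0.966×0.909) = 1.875/1.87809 = 0.9984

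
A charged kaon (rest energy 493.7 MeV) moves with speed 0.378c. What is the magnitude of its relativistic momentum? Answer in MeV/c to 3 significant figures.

p ≈ 202 MeV/c

γ = 1/√(1 − 0.378²) = 1.0801
p = γβm₀c = 1.0801 × 0.378 × 493.7 MeV/c = 202 MeV/c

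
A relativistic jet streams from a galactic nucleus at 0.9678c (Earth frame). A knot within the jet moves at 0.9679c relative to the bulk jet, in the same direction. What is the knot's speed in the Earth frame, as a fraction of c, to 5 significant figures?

u ≈ 0.99947c

Relativistic velocity addition: u = (u' + v)/(1 + u'v/c²)
= (0.9679 + 0.9678)/(1 + 0.9679×0.9678) = 1.9357/1.936734 = 0.99947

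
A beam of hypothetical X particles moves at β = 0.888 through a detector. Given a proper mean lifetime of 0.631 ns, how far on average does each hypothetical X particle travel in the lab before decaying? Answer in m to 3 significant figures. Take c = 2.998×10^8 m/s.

d ≈ 0.365 m

γ = 1/√(1 − 0.888²) = 2.1747
Dilated lifetime: Δt = γτ₀ = 2.1747 × 0.631 ns = 1.3722 ns
d = vΔt = 0.888c × 1.3722 ns = 2.6622×10^8 m/s × 1.3722×10^-9 s = 0.365 m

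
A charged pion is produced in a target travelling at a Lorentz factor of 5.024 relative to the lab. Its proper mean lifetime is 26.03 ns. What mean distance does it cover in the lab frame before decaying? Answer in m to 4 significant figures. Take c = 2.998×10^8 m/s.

β = √(1 − 1/γ²) = √(1 − 1/5.024²) = 0.979990
Dilated lifetime: Δt = γτ₀ = 5.024 × 26.03 ns = 130.775 ns
d = vΔt = 0.979990c × 130.775 ns = 2.93801×10^8 m/s × 1.30775×10^-7 s = 38.42 m

d ≈ 38.42 m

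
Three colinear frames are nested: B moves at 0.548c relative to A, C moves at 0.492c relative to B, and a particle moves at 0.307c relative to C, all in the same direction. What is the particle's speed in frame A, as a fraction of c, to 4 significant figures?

u ≈ 0.8999c

Compose boost 2: (0.492 + 0.548)/(1 + 0.492×0.548) = 1.040/1.26962 = 0.819145
Compose boost 3: (0.307 + 0.819145)/(1 + 0.307×0.819145) = 1.12615/1.25148 = 0.8999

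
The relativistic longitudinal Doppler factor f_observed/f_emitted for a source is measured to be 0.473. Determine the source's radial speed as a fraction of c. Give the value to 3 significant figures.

β ≈ 0.634

f_obs/f_src = √((1−β)/(1+β)) = 0.473  ⇒  (1−β)/(1+β) = 0.22373
β = |1 − D²|/(1 + D²) = |1 − 0.22373|/(1 + 0.22373) = 0.634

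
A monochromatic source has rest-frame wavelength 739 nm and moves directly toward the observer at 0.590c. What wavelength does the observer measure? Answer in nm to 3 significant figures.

λ_obs ≈ 375 nm

Relativistic Doppler: λ_obs = λ_src √((1−β)/(1+β))
= 739 × √(0.41000/1.5900) = 739 × 0.50780 = 375 nm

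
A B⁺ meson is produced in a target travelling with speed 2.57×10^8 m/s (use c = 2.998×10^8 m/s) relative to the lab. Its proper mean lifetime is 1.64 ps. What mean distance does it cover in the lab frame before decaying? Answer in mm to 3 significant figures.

β = v/c = 2.57×10^8 / 2.998×10^8 = 0.85724
γ = 1/√(1 − 0.85724²) = 1.9420
Dilated lifetime: Δt = γτ₀ = 1.9420 × 1.64 ps = 3.1850 ps
d = vΔt = 0.85724c × 3.1850 ps = 2.5700×10^8 m/s × 3.1850×10^-12 s = 0.819 mm

d ≈ 0.819 mm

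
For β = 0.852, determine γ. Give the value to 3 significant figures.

γ = 1/√(1 − β²) = 1/√(1 − 0.852²) = 1/√(0.27410) = 1.91

γ ≈ 1.91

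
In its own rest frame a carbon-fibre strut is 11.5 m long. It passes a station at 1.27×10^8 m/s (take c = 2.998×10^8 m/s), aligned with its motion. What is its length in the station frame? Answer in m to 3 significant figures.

L ≈ 10.4 m

β = v/c = 1.27×10^8 / 2.998×10^8 = 0.42362
γ = 1/√(1 − 0.42362²) = 1.1039
Length contraction: L = L₀/γ = 11.5/1.1039 = 10.4 m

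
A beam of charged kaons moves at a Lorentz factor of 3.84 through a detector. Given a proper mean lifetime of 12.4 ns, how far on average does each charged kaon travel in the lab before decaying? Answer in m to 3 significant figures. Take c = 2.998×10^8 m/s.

β = √(1 − 1/γ²) = √(1 − 1/3.84²) = 0.96550
Dilated lifetime: Δt = γτ₀ = 3.84 × 12.4 ns = 47.616 ns
d = vΔt = 0.96550c × 47.616 ns = 2.8946×10^8 m/s × 4.7616×10^-8 s = 13.8 m

d ≈ 13.8 m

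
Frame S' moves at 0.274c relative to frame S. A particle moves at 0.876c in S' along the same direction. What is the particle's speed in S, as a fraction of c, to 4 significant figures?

Relativistic velocity addition: u = (u' + v)/(1 + u'v/c²)
= (0.876 + 0.274)/(1 + 0.876×0.274) = 1.150/1.24002 = 0.9274

u ≈ 0.9274c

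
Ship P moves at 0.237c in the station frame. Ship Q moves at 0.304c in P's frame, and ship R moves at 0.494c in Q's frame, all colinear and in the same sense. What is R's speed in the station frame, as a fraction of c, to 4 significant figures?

Compose boost 2: (0.304 + 0.237)/(1 + 0.304×0.237) = 0.5410/1.07205 = 0.504642
Compose boost 3: (0.494 + 0.504642)/(1 + 0.494×0.504642) = 0.998642/1.24929 = 0.7994

u ≈ 0.7994c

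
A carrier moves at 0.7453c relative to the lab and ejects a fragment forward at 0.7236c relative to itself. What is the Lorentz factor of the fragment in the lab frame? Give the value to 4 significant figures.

γ ≈ 3.345

u_lab = (0.7236 + 0.7453)/(1 + 0.7236×0.7453) = 1.4689/1.539299 = 0.9542655
γ = 1/√(1 − 0.9542655²) = 3.345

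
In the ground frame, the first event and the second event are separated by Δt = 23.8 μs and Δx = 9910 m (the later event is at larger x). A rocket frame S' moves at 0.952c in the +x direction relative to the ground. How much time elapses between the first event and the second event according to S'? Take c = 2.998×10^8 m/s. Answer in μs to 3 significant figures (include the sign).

γ = 1/√(1 − 0.952²) = 3.2669
Δt' = γ(Δt − vΔx/c²) = 3.2669 × (23.8 μs − 0.952×9910 m / (2.998×10^8 m/s))
= 3.2669 × (-7.6687 μs) = -25.1 μs

Δt' ≈ -25.1 μs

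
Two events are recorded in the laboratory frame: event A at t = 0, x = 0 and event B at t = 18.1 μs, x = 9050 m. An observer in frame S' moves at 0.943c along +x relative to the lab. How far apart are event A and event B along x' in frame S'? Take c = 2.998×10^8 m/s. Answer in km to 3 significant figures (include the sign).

γ = 1/√(1 − 0.943²) = 3.0049
Δx' = γ(Δx − vΔt) = 3.0049 × (9050 m − 0.943×(2.998×10^8 m/s)×18.1×10^-6 s)
= 3.0049 × (3932.9 m) = 11.8 km

Δx' ≈ 11.8 km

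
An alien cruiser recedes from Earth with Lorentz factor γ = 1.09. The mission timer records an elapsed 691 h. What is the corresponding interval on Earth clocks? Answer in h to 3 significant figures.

Δt ≈ 753 h

γ = 1.09 (given)
Time dilation: Δt = γτ₀ = 1.09 × 691 h = 753 h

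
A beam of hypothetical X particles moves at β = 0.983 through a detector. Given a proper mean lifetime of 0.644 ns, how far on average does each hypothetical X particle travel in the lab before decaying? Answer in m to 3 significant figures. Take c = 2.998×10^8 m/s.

γ = 1/√(1 − 0.983²) = 5.4465
Dilated lifetime: Δt = γτ₀ = 5.4465 × 0.644 ns = 3.5075 ns
d = vΔt = 0.983c × 3.5075 ns = 2.9470×10^8 m/s × 3.5075×10^-9 s = 1.03 m

d ≈ 1.03 m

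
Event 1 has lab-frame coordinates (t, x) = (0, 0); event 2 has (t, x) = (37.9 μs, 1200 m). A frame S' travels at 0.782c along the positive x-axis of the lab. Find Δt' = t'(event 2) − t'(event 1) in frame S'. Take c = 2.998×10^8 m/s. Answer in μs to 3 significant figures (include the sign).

Δt' ≈ 55.8 μs

γ = 1/√(1 − 0.782²) = 1.6044
Δt' = γ(Δt − vΔx/c²) = 1.6044 × (37.9 μs − 0.782×1200 m / (2.998×10^8 m/s))
= 1.6044 × (34.770 μs) = 55.8 μs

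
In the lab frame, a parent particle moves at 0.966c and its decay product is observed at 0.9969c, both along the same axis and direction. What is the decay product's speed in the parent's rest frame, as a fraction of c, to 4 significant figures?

u' ≈ 0.8353c

Inverse velocity addition: u' = (u − v)/(1 − uv/c²)
= (0.9969 − 0.966)/(1 − 0.9969×0.966) = 0.03090/0.0369946 = 0.8353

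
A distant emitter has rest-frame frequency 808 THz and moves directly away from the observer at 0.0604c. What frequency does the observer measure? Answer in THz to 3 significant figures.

f_obs ≈ 761 THz

Relativistic Doppler: f_obs = f_src √((1−β)/(1+β))
= 808 × √(0.93960/1.0604) = 808 × 0.94132 = 761 THz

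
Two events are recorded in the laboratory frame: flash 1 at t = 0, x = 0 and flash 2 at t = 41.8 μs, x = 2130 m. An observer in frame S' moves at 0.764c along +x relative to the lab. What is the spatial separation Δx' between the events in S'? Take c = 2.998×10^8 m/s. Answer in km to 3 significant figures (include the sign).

γ = 1/√(1 − 0.764²) = 1.5499
Δx' = γ(Δx − vΔt) = 1.5499 × (2130 m − 0.764×(2.998×10^8 m/s)×41.8×10^-6 s)
= 1.5499 × (-7444.2 m) = -11.5 km

Δx' ≈ -11.5 km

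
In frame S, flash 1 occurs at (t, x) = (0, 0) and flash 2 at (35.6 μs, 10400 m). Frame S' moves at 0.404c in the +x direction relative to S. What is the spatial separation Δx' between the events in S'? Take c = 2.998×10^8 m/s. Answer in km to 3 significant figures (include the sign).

Δx' ≈ 6.66 km

γ = 1/√(1 − 0.404²) = 1.0932
Δx' = γ(Δx − vΔt) = 1.0932 × (10400 m − 0.404×(2.998×10^8 m/s)×35.6×10^-6 s)
= 1.0932 × (6088.2 m) = 6.66 km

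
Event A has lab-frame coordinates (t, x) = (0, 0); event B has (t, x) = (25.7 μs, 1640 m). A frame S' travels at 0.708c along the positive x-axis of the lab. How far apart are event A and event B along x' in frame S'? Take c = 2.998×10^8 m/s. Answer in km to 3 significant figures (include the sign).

Δx' ≈ -5.40 km

γ = 1/√(1 − 0.708²) = 1.4160
Δx' = γ(Δx − vΔt) = 1.4160 × (1640 m − 0.708×(2.998×10^8 m/s)×25.7×10^-6 s)
= 1.4160 × (-3815.0 m) = -5.40 km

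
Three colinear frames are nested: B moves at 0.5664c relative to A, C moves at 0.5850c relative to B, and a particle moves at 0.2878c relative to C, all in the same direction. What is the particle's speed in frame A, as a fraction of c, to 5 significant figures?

u ≈ 0.92292c

Compose boost 2: (0.5850 + 0.5664)/(1 + 0.5850×0.5664) = 1.1514/1.331344 = 0.8648403
Compose boost 3: (0.2878 + 0.8648403)/(1 + 0.2878×0.8648403) = 1.152640/1.248901 = 0.92292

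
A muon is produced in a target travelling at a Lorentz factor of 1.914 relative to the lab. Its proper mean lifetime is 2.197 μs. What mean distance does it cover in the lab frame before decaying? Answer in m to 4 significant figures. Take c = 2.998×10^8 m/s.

d ≈ 1075 m

β = √(1 − 1/γ²) = √(1 − 1/1.914²) = 0.852660
Dilated lifetime: Δt = γτ₀ = 1.914 × 2.197 μs = 4.20506 μs
d = vΔt = 0.852660c × 4.20506 μs = 2.55627×10^8 m/s × 4.20506×10^-6 s = 1075 m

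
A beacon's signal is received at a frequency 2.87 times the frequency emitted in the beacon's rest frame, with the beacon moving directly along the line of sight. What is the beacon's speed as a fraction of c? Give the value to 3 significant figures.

β ≈ 0.783

f_obs/f_src = √((1+β)/(1−β)) = 2.87  ⇒  (1+β)/(1−β) = 8.2369
β = |1 − D²|/(1 + D²) = |1 − 8.2369|/(1 + 8.2369) = 0.783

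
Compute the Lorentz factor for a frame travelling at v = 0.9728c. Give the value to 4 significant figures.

γ = 1/√(1 − β²) = 1/√(1 − 0.9728²) = 1/√(0.0536602) = 4.317

γ ≈ 4.317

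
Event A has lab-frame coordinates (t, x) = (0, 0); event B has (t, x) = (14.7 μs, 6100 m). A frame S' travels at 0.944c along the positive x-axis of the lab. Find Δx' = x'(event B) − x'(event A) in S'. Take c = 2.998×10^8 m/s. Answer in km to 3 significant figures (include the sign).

γ = 1/√(1 − 0.944²) = 3.0308
Δx' = γ(Δx − vΔt) = 3.0308 × (6100 m − 0.944×(2.998×10^8 m/s)×14.7×10^-6 s)
= 3.0308 × (1939.7 m) = 5.88 km

Δx' ≈ 5.88 km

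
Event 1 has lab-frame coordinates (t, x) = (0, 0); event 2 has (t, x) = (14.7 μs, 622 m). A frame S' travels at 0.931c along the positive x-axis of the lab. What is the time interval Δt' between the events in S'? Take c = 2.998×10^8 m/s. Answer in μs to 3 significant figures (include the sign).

Δt' ≈ 35.0 μs

γ = 1/√(1 − 0.931²) = 2.7396
Δt' = γ(Δt − vΔx/c²) = 2.7396 × (14.7 μs − 0.931×622 m / (2.998×10^8 m/s))
= 2.7396 × (12.768 μs) = 35.0 μs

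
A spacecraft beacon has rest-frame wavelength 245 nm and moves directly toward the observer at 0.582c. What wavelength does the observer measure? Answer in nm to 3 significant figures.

Relativistic Doppler: λ_obs = λ_src √((1−β)/(1+β))
= 245 × √(0.41800/1.5820) = 245 × 0.51403 = 126 nm

λ_obs ≈ 126 nm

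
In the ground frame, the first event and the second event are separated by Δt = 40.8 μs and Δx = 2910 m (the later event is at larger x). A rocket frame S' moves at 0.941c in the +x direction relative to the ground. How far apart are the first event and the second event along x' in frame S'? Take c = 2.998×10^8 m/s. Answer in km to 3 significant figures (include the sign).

γ = 1/√(1 − 0.941²) = 2.9550
Δx' = γ(Δx − vΔt) = 2.9550 × (2910 m − 0.941×(2.998×10^8 m/s)×40.8×10^-6 s)
= 2.9550 × (-8600.2 m) = -25.4 km

Δx' ≈ -25.4 km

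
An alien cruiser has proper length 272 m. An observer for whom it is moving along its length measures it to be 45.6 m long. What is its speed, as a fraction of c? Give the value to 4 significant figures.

γ = L₀/L = 272/45.6 = 5.96491
β = √(1 − 1/γ²) = 0.9858

β ≈ 0.9858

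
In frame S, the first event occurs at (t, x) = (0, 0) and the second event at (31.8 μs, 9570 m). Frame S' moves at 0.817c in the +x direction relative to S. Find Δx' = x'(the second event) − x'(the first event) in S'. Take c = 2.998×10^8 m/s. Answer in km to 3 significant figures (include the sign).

Δx' ≈ 3.09 km

γ = 1/√(1 − 0.817²) = 1.7342
Δx' = γ(Δx − vΔt) = 1.7342 × (9570 m − 0.817×(2.998×10^8 m/s)×31.8×10^-6 s)
= 1.7342 × (1781.0 m) = 3.09 km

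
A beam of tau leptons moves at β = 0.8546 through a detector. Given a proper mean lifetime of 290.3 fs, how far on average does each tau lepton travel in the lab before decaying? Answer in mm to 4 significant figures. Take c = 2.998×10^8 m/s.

d ≈ 0.1432 mm

γ = 1/√(1 − 0.8546²) = 1.92572
Dilated lifetime: Δt = γτ₀ = 1.92572 × 290.3 fs = 559.036 fs
d = vΔt = 0.8546c × 559.036 fs = 2.56209×10^8 m/s × 5.59036×10^-13 s = 0.1432 mm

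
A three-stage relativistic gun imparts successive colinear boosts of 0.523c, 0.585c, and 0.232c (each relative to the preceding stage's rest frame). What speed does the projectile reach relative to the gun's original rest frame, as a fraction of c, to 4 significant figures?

u ≈ 0.9027c

Compose boost 2: (0.585 + 0.523)/(1 + 0.585×0.523) = 1.108/1.30595 = 0.848421
Compose boost 3: (0.232 + 0.848421)/(1 + 0.232×0.848421) = 1.08042/1.19683 = 0.9027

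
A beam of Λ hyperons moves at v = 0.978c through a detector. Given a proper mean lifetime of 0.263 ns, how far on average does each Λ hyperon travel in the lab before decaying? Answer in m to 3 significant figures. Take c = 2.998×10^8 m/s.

d ≈ 0.370 m

γ = 1/√(1 − 0.978²) = 4.7938
Dilated lifetime: Δt = γτ₀ = 4.7938 × 0.263 ns = 1.2608 ns
d = vΔt = 0.978c × 1.2608 ns = 2.9320×10^8 m/s × 1.2608×10^-9 s = 0.370 m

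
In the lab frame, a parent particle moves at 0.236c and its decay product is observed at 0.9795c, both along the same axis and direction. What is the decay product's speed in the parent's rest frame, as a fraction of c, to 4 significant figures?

Inverse velocity addition: u' = (u − v)/(1 − uv/c²)
= (0.9795 − 0.236)/(1 − 0.9795×0.236) = 0.7435/0.768838 = 0.9670

u' ≈ 0.9670c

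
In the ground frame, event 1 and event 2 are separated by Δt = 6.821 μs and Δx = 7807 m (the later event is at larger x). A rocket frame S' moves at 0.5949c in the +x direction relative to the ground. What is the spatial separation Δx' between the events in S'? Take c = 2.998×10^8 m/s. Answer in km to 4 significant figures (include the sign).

Δx' ≈ 8.199 km

γ = 1/√(1 − 0.5949²) = 1.24409
Δx' = γ(Δx − vΔt) = 1.24409 × (7807 m − 0.5949×(2.998×10^8 m/s)×6.821×10^-6 s)
= 1.24409 × (6590.47 m) = 8.199 km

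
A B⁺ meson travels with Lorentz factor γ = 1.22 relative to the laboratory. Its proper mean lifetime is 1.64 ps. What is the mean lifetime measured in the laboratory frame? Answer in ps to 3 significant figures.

Δt ≈ 2.00 ps

γ = 1.22 (given)
Time dilation: Δt = γτ₀ = 1.22 × 1.64 ps = 2.00 ps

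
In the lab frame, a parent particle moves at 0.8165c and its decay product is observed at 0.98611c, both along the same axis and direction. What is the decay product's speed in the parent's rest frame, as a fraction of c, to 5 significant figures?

Inverse velocity addition: u' = (u − v)/(1 − uv/c²)
= (0.98611 − 0.8165)/(1 − 0.98611×0.8165) = 0.16961/0.1948412 = 0.87050

u' ≈ 0.87050c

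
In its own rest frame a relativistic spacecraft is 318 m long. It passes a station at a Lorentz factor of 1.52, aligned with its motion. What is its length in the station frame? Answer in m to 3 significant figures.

L ≈ 209 m

γ = 1.52 (given)
Length contraction: L = L₀/γ = 318/1.52 = 209 m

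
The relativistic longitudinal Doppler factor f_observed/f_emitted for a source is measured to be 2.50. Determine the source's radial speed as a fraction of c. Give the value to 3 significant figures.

β ≈ 0.724

f_obs/f_src = √((1+β)/(1−β)) = 2.50  ⇒  (1+β)/(1−β) = 6.2500
β = |1 − D²|/(1 + D²) = |1 − 6.2500|/(1 + 6.2500) = 0.724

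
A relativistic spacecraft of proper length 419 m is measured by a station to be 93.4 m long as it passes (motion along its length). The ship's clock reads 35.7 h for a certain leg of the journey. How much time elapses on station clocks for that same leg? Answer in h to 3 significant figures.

Length contraction ⇒ γ = L₀/L = 419/93.4 = 4.4861
Time dilation: Δt = γτ₀ = 4.4861 × 35.7 h = 160 h

Δt ≈ 160 h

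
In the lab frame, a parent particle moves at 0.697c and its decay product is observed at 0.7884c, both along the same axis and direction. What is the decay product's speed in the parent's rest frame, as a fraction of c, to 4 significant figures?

u' ≈ 0.2029c

Inverse velocity addition: u' = (u − v)/(1 − uv/c²)
= (0.7884 − 0.697)/(1 − 0.7884×0.697) = 0.09140/0.450485 = 0.2029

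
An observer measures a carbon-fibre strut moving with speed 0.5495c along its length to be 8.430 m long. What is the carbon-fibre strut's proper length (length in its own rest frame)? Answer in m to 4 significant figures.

L₀ ≈ 10.09 m

γ = 1/√(1 − 0.5495²) = 1.19690
L₀ = γL = 1.19690 × 8.430 = 10.09 m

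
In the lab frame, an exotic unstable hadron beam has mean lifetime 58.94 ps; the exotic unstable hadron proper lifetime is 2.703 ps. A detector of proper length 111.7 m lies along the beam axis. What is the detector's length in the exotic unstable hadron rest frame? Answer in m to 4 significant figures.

Time dilation ⇒ γ = Δt/τ₀ = 58.94/2.703 = 21.8054
Length contraction: L = L₀/γ = 111.7/21.8054 = 5.123 m

L ≈ 5.123 m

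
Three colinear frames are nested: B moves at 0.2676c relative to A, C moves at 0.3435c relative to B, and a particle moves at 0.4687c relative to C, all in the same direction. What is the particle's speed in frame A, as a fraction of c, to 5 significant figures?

Compose boost 2: (0.3435 + 0.2676)/(1 + 0.3435×0.2676) = 0.61110/1.091921 = 0.5596561
Compose boost 3: (0.4687 + 0.5596561)/(1 + 0.4687×0.5596561) = 1.028356/1.262311 = 0.81466

u ≈ 0.81466c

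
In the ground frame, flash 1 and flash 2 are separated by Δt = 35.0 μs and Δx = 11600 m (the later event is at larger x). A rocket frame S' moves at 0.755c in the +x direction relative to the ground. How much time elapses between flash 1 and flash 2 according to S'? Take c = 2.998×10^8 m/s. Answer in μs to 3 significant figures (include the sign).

Δt' ≈ 8.83 μs

γ = 1/√(1 − 0.755²) = 1.5250
Δt' = γ(Δt − vΔx/c²) = 1.5250 × (35.0 μs − 0.755×11600 m / (2.998×10^8 m/s))
= 1.5250 × (5.7872 μs) = 8.83 μs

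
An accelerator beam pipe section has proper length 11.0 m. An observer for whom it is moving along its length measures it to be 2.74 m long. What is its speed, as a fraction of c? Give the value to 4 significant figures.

γ = L₀/L = 11.0/2.74 = 4.01460
β = √(1 − 1/γ²) = 0.9685

β ≈ 0.9685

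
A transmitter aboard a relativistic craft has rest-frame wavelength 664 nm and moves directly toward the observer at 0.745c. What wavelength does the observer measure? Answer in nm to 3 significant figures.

Relativistic Doppler: λ_obs = λ_src √((1−β)/(1+β))
= 664 × √(0.25500/1.7450) = 664 × 0.38227 = 254 nm

λ_obs ≈ 254 nm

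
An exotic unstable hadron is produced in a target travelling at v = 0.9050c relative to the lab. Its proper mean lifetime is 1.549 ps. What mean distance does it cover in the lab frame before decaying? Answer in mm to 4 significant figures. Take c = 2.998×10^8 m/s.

d ≈ 0.9879 mm

γ = 1/√(1 − 0.9050²) = 2.35066
Dilated lifetime: Δt = γτ₀ = 2.35066 × 1.549 ps = 3.64118 ps
d = vΔt = 0.9050c × 3.64118 ps = 2.71319×10^8 m/s × 3.64118×10^-12 s = 0.9879 mm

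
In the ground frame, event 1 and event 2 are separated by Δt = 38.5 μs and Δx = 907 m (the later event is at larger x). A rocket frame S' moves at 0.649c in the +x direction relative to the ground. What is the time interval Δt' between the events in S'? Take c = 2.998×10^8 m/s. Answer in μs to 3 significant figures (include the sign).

γ = 1/√(1 − 0.649²) = 1.3144
Δt' = γ(Δt − vΔx/c²) = 1.3144 × (38.5 μs − 0.649×907 m / (2.998×10^8 m/s))
= 1.3144 × (36.537 μs) = 48.0 μs

Δt' ≈ 48.0 μs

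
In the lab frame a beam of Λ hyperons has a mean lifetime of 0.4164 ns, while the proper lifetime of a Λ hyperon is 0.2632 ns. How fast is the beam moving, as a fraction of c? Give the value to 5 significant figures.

γ = Δt/τ₀ = 0.4164/0.2632 = 1.582067
β = √(1 − 1/γ²) = √(1 − 1/1.582067²) = 0.77490

β ≈ 0.77490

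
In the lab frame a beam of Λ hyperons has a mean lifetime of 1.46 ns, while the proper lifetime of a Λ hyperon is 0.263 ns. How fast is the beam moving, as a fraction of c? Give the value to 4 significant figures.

γ = Δt/τ₀ = 1.46/0.263 = 5.55133
β = √(1 − 1/γ²) = √(1 − 1/5.55133²) = 0.9836

β ≈ 0.9836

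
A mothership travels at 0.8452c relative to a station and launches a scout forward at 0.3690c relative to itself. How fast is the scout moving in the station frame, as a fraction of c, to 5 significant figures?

u ≈ 0.92554c

Compose boost 2: (0.3690 + 0.8452)/(1 + 0.3690×0.8452) = 1.2142/1.311879 = 0.92554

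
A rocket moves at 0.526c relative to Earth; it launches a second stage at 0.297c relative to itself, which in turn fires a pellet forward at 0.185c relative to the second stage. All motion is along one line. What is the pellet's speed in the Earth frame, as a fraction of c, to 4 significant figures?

u ≈ 0.7924c

Compose boost 2: (0.297 + 0.526)/(1 + 0.297×0.526) = 0.8230/1.15622 = 0.711801
Compose boost 3: (0.185 + 0.711801)/(1 + 0.185×0.711801) = 0.896801/1.13168 = 0.7924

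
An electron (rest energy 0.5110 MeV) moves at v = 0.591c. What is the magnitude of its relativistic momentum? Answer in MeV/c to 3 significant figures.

p ≈ 0.374 MeV/c

γ = 1/√(1 − 0.591²) = 1.2397
p = γβm₀c = 1.2397 × 0.591 × 0.5110 MeV/c = 0.374 MeV/c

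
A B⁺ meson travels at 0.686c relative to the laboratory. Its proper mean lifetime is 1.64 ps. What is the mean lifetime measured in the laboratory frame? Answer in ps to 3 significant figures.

Δt ≈ 2.25 ps

γ = 1/√(1 − 0.686²) = 1.3744
Time dilation: Δt = γτ₀ = 1.3744 × 1.64 ps = 2.25 ps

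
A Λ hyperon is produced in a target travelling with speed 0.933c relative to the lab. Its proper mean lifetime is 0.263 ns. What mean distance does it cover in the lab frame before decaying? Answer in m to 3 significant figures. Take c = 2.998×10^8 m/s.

γ = 1/√(1 − 0.933²) = 2.7787
Dilated lifetime: Δt = γτ₀ = 2.7787 × 0.263 ns = 0.73081 ns
d = vΔt = 0.933c × 0.73081 ns = 2.7971×10^8 m/s × 7.3081×10^-10 s = 0.204 m

d ≈ 0.204 m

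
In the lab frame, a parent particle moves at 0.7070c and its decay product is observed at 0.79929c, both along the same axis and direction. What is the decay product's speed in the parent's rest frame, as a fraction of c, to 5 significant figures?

u' ≈ 0.21221c

Inverse velocity addition: u' = (u − v)/(1 − uv/c²)
= (0.79929 − 0.7070)/(1 − 0.79929×0.7070) = 0.092290/0.4349020 = 0.21221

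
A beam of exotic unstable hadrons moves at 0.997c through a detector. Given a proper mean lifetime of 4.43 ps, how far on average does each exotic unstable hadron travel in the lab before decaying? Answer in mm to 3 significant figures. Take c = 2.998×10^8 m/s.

γ = 1/√(1 − 0.997²) = 12.920
Dilated lifetime: Δt = γτ₀ = 12.920 × 4.43 ps = 57.234 ps
d = vΔt = 0.997c × 57.234 ps = 2.9890×10^8 m/s × 5.7234×10^-11 s = 17.1 mm

d ≈ 17.1 mm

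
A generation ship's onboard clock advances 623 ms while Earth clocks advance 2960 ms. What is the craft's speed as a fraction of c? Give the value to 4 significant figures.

γ = Δt/τ₀ = 2960/623 = 4.75120
β = √(1 − 1/γ²) = √(1 − 1/4.75120²) = 0.9776

β ≈ 0.9776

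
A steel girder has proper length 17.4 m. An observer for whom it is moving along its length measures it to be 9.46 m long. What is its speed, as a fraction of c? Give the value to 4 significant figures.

β ≈ 0.8393

γ = L₀/L = 17.4/9.46 = 1.83932
β = √(1 − 1/γ²) = 0.8393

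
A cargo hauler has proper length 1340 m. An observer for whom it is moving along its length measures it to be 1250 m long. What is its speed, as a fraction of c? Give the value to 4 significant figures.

β ≈ 0.3603

γ = L₀/L = 1340/1250 = 1.07200
β = √(1 − 1/γ²) = 0.3603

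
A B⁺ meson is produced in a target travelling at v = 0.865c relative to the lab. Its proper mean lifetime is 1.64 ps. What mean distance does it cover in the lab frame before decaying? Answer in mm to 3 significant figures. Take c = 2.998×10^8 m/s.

d ≈ 0.848 mm

γ = 1/√(1 − 0.865²) = 1.9929
Dilated lifetime: Δt = γτ₀ = 1.9929 × 1.64 ps = 3.2684 ps
d = vΔt = 0.865c × 3.2684 ps = 2.5933×10^8 m/s × 3.2684×10^-12 s = 0.848 mm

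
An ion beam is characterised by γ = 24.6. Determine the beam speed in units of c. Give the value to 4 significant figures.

β = √(1 − 1/γ²) = √(1 − 1/24.6²) = √(0.998348) = 0.9992

β ≈ 0.9992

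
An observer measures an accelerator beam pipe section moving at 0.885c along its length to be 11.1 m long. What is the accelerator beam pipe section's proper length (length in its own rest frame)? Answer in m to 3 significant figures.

L₀ ≈ 23.8 m

γ = 1/√(1 − 0.885²) = 2.1478
L₀ = γL = 2.1478 × 11.1 = 23.8 m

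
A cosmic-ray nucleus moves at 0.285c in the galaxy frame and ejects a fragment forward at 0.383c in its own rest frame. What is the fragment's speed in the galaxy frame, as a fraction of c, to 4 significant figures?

Compose boost 2: (0.383 + 0.285)/(1 + 0.383×0.285) = 0.6680/1.10915 = 0.6023

u ≈ 0.6023c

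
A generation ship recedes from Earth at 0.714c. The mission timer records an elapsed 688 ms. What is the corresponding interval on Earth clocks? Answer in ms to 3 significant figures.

Δt ≈ 983 ms

γ = 1/√(1 − 0.714²) = 1.4283
Time dilation: Δt = γτ₀ = 1.4283 × 688 ms = 983 ms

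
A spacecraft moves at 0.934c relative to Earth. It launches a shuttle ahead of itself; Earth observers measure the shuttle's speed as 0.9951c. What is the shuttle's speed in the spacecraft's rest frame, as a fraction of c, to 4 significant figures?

Inverse velocity addition: u' = (u − v)/(1 − uv/c²)
= (0.9951 − 0.934)/(1 − 0.9951×0.934) = 0.06110/0.0705766 = 0.8657

u' ≈ 0.8657c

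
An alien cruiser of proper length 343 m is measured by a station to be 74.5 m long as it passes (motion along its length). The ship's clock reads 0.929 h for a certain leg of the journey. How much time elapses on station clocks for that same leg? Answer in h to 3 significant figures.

Δt ≈ 4.28 h

Length contraction ⇒ γ = L₀/L = 343/74.5 = 4.6040
Time dilation: Δt = γτ₀ = 4.6040 × 0.929 h = 4.28 h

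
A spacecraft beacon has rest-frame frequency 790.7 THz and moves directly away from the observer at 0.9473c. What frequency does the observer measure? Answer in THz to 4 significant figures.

Relativistic Doppler: f_obs = f_src √((1−β)/(1+β))
= 790.7 × √(0.0527000/1.94730) = 790.7 × 0.164509 = 130.1 THz

f_obs ≈ 130.1 THz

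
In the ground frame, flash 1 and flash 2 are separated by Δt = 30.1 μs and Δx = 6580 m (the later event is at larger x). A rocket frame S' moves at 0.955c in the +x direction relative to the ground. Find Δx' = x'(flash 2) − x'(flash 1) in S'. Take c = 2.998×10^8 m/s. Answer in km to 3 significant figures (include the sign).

γ = 1/√(1 − 0.955²) = 3.3715
Δx' = γ(Δx − vΔt) = 3.3715 × (6580 m − 0.955×(2.998×10^8 m/s)×30.1×10^-6 s)
= 3.3715 × (-2037.9 m) = -6.87 km

Δx' ≈ -6.87 km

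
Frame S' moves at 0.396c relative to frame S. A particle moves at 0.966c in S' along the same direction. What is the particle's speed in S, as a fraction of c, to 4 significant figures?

u ≈ 0.9851c

Relativistic velocity addition: u = (u' + v)/(1 + u'v/c²)
= (0.966 + 0.396)/(1 + 0.966×0.396) = 1.362/1.38254 = 0.9851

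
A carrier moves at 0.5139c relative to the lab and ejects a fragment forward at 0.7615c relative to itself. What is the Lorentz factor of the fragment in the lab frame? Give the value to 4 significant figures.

u_lab = (0.7615 + 0.5139)/(1 + 0.7615×0.5139) = 1.2754/1.391335 = 0.9166737
γ = 1/√(1 − 0.9166737²) = 2.502

γ ≈ 2.502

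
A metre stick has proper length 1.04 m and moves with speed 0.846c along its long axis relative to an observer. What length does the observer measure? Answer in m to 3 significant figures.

γ = 1/√(1 − 0.846²) = 1.8755
Length contraction: L = L₀/γ = 1.04/1.8755 = 0.555 m

L ≈ 0.555 m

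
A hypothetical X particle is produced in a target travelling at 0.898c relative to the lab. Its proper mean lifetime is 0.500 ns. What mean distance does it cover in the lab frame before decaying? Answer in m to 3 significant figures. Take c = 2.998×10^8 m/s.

γ = 1/√(1 − 0.898²) = 2.2728
Dilated lifetime: Δt = γτ₀ = 2.2728 × 0.500 ns = 1.1364 ns
d = vΔt = 0.898c × 1.1364 ns = 2.6922×10^8 m/s × 1.1364×10^-9 s = 0.306 m

d ≈ 0.306 m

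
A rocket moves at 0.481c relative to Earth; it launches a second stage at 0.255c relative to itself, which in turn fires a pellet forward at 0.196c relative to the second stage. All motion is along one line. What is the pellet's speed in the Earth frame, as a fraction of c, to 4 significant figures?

u ≈ 0.7546c

Compose boost 2: (0.255 + 0.481)/(1 + 0.255×0.481) = 0.7360/1.12265 = 0.655589
Compose boost 3: (0.196 + 0.655589)/(1 + 0.196×0.655589) = 0.851589/1.12850 = 0.7546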